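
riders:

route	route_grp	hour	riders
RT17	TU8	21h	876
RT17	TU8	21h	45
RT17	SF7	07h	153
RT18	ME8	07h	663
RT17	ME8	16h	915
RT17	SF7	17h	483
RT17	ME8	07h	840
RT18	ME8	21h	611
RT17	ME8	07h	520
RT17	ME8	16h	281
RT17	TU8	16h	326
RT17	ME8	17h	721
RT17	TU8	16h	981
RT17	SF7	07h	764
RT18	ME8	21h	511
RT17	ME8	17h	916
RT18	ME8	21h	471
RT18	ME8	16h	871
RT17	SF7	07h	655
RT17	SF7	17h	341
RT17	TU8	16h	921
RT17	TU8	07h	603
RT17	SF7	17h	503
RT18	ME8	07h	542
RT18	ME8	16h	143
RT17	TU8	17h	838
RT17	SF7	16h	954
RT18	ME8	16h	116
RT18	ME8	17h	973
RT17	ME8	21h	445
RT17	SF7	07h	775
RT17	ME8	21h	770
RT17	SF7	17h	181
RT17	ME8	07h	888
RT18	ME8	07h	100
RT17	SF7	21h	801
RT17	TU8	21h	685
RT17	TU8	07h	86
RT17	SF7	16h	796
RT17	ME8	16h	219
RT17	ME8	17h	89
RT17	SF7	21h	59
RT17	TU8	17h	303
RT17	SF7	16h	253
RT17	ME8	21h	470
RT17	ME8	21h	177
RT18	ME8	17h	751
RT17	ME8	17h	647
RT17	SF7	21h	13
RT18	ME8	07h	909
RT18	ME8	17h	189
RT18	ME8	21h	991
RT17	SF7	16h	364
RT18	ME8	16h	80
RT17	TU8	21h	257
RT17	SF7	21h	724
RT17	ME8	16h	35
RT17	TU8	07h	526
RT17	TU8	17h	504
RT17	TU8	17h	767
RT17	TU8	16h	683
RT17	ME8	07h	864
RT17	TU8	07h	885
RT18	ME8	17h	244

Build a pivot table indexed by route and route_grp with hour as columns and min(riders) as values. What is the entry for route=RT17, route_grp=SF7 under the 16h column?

253

Rows with route=RT17, route_grp=SF7 and hour=16h: riders values are 954, 796, 253, 364.
min(954, 796, 253, 364) = 253.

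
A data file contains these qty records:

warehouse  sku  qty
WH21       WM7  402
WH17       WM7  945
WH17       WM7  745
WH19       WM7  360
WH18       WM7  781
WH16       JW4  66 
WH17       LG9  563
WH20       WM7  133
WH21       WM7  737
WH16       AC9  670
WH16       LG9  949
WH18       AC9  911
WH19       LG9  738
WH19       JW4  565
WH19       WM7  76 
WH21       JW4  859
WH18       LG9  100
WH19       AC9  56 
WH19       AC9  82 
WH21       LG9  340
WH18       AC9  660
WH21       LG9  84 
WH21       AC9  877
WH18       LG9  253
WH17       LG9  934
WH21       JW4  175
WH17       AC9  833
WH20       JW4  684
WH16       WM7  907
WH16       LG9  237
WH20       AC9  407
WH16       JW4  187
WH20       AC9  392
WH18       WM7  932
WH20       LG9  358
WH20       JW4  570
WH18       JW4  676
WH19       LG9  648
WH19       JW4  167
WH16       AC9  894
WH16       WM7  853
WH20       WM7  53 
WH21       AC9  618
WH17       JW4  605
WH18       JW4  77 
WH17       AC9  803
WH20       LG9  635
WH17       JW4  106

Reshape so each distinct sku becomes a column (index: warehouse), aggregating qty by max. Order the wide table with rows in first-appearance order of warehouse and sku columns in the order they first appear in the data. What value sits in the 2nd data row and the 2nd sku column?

605

With rows in first-appearance order of warehouse, row 2 is warehouse=WH17. sku columns in first-appearance order: WM7, JW4, LG9, AC9; column 2 is JW4.
Long rows with warehouse=WH17, sku=JW4: max(605, 106) = 605.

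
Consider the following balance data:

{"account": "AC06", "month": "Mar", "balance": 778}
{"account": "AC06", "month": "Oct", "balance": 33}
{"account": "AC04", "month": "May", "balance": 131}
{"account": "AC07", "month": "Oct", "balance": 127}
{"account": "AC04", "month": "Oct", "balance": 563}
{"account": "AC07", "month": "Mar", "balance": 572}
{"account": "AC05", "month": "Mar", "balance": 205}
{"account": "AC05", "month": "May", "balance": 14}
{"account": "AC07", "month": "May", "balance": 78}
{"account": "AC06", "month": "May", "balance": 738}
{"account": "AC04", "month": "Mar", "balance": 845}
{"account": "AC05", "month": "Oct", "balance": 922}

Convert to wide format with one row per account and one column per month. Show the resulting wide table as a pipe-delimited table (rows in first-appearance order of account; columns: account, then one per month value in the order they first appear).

Columns: account plus the 3 distinct month values (Mar, Oct, May).
For example, row AC06 column Mar takes balance=778 from the long row (AC06, Mar).

| account | Mar | Oct | May |
| AC06 | 778 | 33 | 738 |
| AC04 | 845 | 563 | 131 |
| AC07 | 572 | 127 | 78 |
| AC05 | 205 | 922 | 14 |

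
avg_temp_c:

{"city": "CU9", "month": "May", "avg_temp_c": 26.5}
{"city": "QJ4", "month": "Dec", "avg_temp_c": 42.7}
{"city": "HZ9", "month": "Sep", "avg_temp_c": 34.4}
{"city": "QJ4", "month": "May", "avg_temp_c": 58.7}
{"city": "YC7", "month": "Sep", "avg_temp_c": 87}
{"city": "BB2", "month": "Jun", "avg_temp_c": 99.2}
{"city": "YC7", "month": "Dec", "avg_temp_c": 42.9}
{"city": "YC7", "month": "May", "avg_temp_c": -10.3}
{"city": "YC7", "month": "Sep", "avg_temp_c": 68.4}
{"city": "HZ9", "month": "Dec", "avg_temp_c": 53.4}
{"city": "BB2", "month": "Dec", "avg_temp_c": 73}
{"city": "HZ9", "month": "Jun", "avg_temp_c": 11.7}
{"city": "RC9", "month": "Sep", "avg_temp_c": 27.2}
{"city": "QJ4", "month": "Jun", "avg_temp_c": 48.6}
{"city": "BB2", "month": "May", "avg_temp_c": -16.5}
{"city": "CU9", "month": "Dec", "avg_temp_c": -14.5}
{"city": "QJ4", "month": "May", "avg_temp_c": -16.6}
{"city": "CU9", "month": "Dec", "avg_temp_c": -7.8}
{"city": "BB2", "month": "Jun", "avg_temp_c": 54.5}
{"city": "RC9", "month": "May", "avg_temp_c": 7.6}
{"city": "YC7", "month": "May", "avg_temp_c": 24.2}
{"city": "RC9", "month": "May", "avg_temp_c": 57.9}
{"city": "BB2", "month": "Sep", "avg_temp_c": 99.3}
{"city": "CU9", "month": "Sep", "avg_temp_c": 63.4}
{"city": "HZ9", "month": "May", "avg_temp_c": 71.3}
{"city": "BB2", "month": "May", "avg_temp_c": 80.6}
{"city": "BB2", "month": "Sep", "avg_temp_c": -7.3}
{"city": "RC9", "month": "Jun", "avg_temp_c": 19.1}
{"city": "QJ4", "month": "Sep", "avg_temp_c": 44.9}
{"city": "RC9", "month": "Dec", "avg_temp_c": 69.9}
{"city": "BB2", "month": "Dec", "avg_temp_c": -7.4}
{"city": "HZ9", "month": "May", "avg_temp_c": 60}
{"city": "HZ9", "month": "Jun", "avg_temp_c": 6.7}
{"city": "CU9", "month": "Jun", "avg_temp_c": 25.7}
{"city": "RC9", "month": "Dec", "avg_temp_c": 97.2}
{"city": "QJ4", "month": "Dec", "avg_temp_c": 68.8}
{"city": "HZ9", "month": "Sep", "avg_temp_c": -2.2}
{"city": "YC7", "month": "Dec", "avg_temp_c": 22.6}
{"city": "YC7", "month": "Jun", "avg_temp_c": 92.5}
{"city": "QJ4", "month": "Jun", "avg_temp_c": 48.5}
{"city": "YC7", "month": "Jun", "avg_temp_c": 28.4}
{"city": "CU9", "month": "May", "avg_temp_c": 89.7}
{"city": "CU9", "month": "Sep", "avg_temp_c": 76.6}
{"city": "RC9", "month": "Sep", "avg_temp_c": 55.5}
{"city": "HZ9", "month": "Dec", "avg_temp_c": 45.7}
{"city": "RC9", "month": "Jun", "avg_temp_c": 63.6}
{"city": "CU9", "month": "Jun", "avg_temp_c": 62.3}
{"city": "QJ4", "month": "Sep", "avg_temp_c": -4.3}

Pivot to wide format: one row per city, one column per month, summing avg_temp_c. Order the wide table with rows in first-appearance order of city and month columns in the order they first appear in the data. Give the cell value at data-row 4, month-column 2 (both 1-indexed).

65.5

With rows in first-appearance order of city, row 4 is city=YC7. month columns in first-appearance order: May, Dec, Sep, Jun; column 2 is Dec.
Long rows with city=YC7, month=Dec: 42.9 + 22.6 = 65.5.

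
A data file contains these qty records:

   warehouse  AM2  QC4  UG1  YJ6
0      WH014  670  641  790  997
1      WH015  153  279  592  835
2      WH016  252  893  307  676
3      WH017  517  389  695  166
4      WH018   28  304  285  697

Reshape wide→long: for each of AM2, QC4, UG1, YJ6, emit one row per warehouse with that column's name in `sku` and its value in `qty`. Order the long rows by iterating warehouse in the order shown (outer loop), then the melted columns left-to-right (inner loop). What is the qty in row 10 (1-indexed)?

20 rows total (5 × 4). Row 10: index ⌊(10-1)/4⌋ = 2 into warehouse → WH016; (10-1) mod 4 = 1 into the melted columns → QC4.
So row 10 is (WH016, QC4, 893); qty = 893.

893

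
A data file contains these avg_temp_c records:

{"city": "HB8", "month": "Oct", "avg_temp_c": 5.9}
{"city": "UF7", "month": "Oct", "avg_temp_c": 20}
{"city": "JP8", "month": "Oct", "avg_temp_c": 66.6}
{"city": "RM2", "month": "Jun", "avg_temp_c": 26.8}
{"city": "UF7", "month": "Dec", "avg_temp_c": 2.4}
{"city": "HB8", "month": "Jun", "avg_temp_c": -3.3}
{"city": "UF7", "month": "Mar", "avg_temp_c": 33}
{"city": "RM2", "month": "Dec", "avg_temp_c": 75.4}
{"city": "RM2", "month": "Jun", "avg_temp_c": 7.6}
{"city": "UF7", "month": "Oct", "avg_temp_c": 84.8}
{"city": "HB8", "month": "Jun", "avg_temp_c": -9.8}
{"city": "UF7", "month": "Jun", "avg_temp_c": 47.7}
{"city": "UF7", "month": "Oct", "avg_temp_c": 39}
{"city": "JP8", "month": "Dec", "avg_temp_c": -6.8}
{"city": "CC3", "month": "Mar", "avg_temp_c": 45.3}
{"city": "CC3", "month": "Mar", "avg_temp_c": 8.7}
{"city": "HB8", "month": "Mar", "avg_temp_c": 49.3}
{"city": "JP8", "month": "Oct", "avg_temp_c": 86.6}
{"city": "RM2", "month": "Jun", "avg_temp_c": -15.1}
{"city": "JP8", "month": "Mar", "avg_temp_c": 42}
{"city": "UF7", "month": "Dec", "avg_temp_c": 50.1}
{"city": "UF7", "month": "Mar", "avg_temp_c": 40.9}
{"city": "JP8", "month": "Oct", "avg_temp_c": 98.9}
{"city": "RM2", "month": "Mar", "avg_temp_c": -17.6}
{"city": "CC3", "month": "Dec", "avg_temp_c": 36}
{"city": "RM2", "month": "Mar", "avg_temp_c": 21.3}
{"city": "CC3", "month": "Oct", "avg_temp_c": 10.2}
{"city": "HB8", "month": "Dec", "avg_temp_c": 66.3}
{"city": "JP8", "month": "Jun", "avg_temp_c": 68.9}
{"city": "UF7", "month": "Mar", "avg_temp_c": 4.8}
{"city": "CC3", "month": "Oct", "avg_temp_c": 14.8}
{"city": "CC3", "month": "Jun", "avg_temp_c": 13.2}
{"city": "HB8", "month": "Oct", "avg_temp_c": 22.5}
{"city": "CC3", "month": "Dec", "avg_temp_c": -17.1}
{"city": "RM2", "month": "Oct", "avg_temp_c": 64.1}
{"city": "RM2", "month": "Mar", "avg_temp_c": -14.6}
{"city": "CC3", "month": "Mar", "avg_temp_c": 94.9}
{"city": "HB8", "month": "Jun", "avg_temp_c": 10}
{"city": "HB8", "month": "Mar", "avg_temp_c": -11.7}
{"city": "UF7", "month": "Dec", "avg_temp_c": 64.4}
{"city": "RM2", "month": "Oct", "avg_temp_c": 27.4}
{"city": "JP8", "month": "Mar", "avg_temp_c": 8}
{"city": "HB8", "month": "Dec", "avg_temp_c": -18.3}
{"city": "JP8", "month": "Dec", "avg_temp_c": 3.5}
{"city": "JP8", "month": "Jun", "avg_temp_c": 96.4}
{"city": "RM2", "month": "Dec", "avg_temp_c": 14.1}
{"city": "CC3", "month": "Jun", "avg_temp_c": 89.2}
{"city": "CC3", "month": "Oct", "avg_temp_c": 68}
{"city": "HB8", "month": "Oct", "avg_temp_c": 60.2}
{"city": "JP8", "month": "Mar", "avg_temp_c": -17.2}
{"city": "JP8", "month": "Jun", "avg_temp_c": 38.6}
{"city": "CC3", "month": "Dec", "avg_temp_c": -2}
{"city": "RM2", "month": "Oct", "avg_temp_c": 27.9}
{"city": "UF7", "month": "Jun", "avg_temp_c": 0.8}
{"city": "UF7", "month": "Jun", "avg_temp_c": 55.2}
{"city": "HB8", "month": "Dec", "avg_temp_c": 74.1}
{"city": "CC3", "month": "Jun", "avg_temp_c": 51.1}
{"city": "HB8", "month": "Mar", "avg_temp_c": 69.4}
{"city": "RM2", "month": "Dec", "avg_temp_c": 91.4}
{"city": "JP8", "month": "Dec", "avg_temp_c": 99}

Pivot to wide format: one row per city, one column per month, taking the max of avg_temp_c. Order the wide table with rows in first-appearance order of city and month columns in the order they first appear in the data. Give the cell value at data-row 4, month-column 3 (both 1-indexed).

91.4

With rows in first-appearance order of city, row 4 is city=RM2. month columns in first-appearance order: Oct, Jun, Dec, Mar; column 3 is Dec.
Long rows with city=RM2, month=Dec: max(75.4, 14.1, 91.4) = 91.4.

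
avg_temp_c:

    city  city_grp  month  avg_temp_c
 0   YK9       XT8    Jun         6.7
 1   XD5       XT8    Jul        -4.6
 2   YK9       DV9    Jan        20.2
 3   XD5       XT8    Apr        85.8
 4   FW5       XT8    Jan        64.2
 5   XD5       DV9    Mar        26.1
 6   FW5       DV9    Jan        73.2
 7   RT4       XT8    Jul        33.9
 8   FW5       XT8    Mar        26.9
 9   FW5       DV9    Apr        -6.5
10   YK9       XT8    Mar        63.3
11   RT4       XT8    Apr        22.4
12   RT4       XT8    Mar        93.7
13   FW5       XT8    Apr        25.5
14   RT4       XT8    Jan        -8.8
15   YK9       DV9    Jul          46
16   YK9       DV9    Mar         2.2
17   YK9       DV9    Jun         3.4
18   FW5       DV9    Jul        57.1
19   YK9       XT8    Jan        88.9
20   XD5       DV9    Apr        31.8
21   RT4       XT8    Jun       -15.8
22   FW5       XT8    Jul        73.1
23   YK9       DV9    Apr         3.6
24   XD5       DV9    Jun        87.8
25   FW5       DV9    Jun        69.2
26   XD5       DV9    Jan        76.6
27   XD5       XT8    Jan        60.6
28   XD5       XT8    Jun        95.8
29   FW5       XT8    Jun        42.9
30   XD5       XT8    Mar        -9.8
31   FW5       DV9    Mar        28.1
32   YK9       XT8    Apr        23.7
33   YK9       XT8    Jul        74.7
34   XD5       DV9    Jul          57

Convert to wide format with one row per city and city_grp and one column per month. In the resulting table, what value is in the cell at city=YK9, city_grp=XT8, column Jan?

Wide layout: rows indexed by city and city_grp, columns are the 5 distinct month values (Jun, Jul, Jan, Apr, Mar).
Cell (city=YK9, city_grp=XT8, month=Jan) draws from the long row where city=YK9, city_grp=XT8 and month=Jan, which has avg_temp_c=88.9.

88.9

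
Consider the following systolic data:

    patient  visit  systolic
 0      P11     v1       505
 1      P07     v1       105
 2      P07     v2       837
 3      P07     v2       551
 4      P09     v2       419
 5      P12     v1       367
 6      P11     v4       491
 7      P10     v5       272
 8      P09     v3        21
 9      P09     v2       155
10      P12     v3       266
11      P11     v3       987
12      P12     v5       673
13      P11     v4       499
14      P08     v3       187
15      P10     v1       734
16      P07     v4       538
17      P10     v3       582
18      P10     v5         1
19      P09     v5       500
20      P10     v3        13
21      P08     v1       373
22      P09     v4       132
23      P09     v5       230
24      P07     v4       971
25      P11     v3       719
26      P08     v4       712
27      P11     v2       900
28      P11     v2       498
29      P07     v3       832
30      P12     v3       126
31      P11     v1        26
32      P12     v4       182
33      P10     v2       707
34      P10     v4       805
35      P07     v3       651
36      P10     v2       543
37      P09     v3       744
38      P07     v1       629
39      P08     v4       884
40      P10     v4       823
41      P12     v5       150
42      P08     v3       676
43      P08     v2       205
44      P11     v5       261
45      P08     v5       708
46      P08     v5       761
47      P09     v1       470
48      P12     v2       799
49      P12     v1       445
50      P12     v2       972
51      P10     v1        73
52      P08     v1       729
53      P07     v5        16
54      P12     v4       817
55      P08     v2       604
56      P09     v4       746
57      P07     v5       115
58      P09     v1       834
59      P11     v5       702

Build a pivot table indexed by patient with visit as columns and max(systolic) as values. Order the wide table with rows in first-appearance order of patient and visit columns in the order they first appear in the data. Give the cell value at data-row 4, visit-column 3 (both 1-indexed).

817

With rows in first-appearance order of patient, row 4 is patient=P12. visit columns in first-appearance order: v1, v2, v4, v5, v3; column 3 is v4.
Long rows with patient=P12, visit=v4: max(182, 817) = 817.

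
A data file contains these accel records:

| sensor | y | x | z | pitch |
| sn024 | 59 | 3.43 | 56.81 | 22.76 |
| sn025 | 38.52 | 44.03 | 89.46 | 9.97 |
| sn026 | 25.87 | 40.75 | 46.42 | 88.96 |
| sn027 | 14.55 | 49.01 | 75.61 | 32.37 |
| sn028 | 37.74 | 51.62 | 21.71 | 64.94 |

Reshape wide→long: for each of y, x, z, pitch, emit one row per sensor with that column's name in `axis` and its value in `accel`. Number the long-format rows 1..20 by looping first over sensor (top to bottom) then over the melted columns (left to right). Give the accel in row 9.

25.87

20 rows total (5 × 4). Row 9: index ⌊(9-1)/4⌋ = 2 into sensor → sn026; (9-1) mod 4 = 0 into the melted columns → y.
So row 9 is (sn026, y, 25.87); accel = 25.87.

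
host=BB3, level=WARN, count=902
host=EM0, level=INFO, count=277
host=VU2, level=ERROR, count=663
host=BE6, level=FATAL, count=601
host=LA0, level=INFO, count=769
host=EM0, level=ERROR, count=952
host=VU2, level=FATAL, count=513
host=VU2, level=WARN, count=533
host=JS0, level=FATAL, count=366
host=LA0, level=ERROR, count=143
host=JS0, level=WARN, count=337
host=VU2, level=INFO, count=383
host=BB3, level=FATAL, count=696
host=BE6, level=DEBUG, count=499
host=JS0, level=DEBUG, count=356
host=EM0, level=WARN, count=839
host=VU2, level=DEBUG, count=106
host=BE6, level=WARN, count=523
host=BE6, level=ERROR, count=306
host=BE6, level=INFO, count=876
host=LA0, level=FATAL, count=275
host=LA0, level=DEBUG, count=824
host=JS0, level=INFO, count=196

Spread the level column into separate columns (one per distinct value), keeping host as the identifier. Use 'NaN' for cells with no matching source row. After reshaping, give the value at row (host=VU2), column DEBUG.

The long row with host=VU2, level=DEBUG has count=106.

106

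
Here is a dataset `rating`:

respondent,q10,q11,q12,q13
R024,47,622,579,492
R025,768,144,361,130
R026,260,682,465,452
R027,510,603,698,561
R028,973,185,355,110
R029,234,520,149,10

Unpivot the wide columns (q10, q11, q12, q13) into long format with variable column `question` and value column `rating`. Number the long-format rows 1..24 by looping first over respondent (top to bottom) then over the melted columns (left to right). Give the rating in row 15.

698

24 rows total (6 × 4). Row 15: index ⌊(15-1)/4⌋ = 3 into respondent → R027; (15-1) mod 4 = 2 into the melted columns → q12.
So row 15 is (R027, q12, 698); rating = 698.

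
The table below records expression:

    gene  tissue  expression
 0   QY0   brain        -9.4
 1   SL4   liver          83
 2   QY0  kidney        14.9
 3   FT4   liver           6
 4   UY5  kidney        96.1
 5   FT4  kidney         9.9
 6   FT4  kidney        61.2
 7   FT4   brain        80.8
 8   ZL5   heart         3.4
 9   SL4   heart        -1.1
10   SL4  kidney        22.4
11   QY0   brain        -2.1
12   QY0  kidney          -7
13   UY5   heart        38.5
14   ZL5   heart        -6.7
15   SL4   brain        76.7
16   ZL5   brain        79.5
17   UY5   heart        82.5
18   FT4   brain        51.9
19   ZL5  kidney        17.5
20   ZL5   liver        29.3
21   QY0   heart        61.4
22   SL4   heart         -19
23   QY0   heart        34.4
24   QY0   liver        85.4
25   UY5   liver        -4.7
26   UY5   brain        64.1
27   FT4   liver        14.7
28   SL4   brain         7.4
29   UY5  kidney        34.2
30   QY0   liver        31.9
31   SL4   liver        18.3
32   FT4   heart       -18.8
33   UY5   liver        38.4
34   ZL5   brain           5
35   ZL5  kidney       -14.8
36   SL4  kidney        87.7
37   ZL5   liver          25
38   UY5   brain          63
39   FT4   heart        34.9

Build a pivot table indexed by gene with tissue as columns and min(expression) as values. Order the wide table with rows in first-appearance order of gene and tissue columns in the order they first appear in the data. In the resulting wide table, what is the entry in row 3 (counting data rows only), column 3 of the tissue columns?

With rows in first-appearance order of gene, row 3 is gene=FT4. tissue columns in first-appearance order: brain, liver, kidney, heart; column 3 is kidney.
Long rows with gene=FT4, tissue=kidney: min(9.9, 61.2) = 9.9.

9.9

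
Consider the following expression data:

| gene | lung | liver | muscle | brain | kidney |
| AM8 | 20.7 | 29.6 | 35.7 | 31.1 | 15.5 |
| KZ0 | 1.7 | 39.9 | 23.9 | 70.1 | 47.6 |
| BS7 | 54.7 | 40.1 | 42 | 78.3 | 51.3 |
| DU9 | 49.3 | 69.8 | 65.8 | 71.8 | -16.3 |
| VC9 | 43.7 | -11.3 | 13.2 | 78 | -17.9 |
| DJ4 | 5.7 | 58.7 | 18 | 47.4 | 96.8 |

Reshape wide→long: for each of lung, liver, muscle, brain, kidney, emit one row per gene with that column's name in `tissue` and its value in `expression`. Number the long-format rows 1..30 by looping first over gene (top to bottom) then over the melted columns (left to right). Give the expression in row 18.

30 rows total (6 × 5). Row 18: index ⌊(18-1)/5⌋ = 3 into gene → DU9; (18-1) mod 5 = 2 into the melted columns → muscle.
So row 18 is (DU9, muscle, 65.8); expression = 65.8.

65.8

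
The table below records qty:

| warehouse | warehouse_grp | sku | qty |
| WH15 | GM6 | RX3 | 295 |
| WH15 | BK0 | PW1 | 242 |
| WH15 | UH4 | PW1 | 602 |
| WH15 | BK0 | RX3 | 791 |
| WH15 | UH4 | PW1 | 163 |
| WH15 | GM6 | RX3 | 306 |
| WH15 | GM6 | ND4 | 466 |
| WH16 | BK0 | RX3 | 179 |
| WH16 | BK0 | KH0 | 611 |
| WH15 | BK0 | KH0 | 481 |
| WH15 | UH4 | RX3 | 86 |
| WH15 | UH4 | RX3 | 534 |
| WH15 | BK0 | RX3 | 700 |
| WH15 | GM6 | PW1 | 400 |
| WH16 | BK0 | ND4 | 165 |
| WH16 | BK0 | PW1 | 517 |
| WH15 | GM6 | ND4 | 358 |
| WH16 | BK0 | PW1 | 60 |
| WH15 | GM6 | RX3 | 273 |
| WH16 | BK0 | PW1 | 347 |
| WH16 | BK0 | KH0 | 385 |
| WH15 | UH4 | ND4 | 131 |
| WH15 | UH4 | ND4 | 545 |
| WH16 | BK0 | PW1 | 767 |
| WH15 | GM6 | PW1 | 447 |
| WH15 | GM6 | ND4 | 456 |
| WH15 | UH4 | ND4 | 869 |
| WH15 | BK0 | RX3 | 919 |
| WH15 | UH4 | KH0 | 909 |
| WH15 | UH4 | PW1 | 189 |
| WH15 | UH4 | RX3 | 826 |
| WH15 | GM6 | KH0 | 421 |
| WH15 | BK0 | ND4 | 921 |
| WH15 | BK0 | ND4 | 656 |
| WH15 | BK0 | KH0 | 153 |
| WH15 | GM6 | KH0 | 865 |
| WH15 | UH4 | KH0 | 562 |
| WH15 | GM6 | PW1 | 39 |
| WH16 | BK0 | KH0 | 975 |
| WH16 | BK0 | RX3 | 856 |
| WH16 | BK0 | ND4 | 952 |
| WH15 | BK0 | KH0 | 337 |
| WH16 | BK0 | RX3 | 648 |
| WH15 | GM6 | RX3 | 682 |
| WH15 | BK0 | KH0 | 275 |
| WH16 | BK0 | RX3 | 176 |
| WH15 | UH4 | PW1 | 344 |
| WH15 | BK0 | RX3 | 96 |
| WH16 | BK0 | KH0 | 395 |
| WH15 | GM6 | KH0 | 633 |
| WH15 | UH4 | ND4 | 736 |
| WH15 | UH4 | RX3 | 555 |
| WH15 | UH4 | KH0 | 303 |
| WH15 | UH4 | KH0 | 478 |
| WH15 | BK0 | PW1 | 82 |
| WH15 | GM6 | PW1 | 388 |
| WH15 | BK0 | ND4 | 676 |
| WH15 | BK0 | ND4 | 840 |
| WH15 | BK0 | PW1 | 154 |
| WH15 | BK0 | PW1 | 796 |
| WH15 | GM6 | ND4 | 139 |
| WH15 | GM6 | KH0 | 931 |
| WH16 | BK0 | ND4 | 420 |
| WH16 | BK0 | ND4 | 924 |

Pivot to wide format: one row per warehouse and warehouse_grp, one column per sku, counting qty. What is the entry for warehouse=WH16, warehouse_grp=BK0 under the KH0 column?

4

Rows with warehouse=WH16, warehouse_grp=BK0 and sku=KH0: qty values are 611, 385, 975, 395.
4 rows match — count = 4.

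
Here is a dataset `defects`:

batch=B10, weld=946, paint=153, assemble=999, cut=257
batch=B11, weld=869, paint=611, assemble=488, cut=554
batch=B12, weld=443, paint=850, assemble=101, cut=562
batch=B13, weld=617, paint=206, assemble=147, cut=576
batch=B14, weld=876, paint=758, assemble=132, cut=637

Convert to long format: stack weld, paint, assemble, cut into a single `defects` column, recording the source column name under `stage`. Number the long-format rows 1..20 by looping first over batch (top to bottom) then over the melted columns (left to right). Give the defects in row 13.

20 rows total (5 × 4). Row 13: index ⌊(13-1)/4⌋ = 3 into batch → B13; (13-1) mod 4 = 0 into the melted columns → weld.
So row 13 is (B13, weld, 617); defects = 617.

617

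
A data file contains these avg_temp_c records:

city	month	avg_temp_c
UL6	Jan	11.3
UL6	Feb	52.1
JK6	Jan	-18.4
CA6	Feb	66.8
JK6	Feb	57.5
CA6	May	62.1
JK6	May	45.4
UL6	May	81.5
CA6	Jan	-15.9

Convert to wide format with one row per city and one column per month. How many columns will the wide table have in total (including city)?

4

1 column for city plus 3 distinct month values → 4 columns.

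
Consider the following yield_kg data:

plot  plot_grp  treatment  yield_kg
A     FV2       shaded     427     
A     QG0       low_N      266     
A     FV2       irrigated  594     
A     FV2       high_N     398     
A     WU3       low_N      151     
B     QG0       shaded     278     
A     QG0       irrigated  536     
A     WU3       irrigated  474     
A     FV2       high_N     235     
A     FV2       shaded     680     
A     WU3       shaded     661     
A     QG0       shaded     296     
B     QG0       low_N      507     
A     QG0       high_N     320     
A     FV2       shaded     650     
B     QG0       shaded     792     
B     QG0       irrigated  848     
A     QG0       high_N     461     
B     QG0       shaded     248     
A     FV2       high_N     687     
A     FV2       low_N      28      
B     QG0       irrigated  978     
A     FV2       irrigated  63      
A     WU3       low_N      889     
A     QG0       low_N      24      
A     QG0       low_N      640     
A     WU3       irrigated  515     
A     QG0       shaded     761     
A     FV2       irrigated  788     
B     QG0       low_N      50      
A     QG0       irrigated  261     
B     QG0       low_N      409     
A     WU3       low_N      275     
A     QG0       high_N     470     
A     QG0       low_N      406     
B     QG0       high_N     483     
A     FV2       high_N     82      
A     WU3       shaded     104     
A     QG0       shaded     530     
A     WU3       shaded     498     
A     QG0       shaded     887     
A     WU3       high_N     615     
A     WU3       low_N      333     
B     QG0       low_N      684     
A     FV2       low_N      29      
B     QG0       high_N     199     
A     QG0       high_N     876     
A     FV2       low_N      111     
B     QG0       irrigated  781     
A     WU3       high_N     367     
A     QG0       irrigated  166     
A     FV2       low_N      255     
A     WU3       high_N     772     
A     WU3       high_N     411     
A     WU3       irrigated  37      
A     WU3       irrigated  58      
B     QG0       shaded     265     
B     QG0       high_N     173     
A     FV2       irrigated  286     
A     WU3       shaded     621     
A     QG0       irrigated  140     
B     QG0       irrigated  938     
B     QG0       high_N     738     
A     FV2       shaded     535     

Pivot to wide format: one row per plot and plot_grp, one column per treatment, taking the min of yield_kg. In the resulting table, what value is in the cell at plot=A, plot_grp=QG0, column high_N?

320

Rows with plot=A, plot_grp=QG0 and treatment=high_N: yield_kg values are 320, 461, 470, 876.
min(320, 461, 470, 876) = 320.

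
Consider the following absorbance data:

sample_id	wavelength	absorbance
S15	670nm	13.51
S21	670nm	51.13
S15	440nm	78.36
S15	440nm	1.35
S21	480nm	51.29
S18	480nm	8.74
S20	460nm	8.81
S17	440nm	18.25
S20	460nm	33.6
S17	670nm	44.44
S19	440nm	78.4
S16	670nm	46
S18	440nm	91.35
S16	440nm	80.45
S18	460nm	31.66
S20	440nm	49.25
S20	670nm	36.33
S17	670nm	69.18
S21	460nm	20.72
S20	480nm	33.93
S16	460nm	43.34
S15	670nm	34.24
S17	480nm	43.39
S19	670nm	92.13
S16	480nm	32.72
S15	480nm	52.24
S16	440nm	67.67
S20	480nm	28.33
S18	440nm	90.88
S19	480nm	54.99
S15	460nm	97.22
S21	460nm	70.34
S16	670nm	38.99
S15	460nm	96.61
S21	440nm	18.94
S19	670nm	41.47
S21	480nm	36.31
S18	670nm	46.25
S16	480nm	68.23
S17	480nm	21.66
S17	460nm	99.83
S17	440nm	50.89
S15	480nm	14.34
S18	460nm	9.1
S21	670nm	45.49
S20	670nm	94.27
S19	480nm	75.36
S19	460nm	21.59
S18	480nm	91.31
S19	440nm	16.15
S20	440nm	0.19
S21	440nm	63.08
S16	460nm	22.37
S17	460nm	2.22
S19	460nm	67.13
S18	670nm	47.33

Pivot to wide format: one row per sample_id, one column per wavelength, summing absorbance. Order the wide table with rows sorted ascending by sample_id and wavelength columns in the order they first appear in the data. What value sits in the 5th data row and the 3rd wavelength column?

130.35

With rows sorted ascending by sample_id, row 5 is sample_id=S19. wavelength columns in first-appearance order: 670nm, 440nm, 480nm, 460nm; column 3 is 480nm.
Long rows with sample_id=S19, wavelength=480nm: 54.99 + 75.36 = 130.35.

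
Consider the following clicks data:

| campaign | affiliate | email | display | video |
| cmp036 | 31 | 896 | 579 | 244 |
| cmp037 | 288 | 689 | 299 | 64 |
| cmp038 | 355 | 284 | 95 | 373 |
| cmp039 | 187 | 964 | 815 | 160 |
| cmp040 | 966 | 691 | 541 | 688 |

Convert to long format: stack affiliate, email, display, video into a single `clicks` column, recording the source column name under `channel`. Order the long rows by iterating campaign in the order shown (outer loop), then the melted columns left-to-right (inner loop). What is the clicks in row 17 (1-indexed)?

20 rows total (5 × 4). Row 17: index ⌊(17-1)/4⌋ = 4 into campaign → cmp040; (17-1) mod 4 = 0 into the melted columns → affiliate.
So row 17 is (cmp040, affiliate, 966); clicks = 966.

966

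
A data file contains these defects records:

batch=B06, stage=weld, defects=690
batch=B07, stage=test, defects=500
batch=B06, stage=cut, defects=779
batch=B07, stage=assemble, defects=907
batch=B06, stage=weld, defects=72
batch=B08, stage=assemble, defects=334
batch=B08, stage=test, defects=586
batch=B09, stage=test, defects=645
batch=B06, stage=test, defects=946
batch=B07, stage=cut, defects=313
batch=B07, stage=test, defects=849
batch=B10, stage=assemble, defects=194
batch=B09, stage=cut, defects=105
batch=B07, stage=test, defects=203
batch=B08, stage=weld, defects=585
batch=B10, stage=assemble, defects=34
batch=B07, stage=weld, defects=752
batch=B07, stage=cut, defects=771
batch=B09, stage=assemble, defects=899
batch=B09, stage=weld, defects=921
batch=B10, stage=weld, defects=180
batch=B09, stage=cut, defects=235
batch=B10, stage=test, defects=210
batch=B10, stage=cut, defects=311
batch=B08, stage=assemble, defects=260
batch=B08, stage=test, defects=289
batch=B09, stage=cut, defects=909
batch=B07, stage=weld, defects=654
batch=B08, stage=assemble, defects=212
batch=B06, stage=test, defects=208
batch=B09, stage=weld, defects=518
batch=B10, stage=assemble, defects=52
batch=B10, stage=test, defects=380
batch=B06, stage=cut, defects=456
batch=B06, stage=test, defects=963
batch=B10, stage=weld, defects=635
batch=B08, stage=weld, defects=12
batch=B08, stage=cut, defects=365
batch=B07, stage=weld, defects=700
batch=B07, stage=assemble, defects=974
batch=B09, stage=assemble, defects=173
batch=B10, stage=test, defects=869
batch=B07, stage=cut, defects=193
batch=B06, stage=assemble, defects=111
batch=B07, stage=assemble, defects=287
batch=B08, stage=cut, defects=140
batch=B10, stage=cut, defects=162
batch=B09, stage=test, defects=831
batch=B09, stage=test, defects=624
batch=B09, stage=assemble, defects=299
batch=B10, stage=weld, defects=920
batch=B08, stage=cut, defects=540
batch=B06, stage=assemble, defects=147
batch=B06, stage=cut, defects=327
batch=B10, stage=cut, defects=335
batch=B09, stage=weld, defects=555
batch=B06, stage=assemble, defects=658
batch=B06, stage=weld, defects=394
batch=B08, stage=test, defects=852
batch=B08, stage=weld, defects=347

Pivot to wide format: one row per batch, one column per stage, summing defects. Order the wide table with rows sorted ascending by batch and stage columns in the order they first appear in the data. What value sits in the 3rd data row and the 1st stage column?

944

With rows sorted ascending by batch, row 3 is batch=B08. stage columns in first-appearance order: weld, test, cut, assemble; column 1 is weld.
Long rows with batch=B08, stage=weld: 585 + 12 + 347 = 944.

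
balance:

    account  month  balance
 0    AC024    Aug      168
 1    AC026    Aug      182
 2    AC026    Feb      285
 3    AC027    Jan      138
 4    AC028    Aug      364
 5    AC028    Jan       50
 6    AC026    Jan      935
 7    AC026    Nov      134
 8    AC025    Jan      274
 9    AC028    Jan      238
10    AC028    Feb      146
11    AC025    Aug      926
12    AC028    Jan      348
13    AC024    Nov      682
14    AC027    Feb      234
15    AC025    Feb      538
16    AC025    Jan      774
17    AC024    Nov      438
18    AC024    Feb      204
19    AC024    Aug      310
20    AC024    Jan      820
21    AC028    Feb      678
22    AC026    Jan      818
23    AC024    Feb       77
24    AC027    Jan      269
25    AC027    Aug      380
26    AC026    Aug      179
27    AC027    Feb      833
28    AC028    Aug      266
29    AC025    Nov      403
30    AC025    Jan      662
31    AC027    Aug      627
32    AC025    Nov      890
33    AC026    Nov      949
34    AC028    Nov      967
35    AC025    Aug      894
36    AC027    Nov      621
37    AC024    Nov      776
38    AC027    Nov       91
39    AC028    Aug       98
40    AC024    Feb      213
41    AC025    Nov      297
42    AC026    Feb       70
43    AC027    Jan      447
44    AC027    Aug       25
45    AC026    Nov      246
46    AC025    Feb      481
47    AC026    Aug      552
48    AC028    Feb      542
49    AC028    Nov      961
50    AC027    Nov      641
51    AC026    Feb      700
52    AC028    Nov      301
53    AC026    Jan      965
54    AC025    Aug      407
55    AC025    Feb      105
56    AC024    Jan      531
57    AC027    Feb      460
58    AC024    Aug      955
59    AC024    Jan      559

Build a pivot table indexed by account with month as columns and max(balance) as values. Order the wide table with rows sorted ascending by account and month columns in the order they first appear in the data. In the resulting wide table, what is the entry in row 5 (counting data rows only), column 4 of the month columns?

With rows sorted ascending by account, row 5 is account=AC028. month columns in first-appearance order: Aug, Feb, Jan, Nov; column 4 is Nov.
Long rows with account=AC028, month=Nov: max(967, 961, 301) = 967.

967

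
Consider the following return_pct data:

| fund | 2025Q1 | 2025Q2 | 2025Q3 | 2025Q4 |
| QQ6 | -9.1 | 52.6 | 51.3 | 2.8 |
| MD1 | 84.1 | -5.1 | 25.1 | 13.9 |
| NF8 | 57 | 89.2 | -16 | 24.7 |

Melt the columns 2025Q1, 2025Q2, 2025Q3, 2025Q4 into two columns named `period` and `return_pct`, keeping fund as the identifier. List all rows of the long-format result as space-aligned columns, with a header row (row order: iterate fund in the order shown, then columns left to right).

Each (fund, column) pair becomes one row: 3 × 4 = 12 rows.
For example, (QQ6, 2025Q1) → return_pct=-9.1.

fund  period  return_pct
QQ6   2025Q1  -9.1      
QQ6   2025Q2  52.6      
QQ6   2025Q3  51.3      
QQ6   2025Q4  2.8       
MD1   2025Q1  84.1      
MD1   2025Q2  -5.1      
MD1   2025Q3  25.1      
MD1   2025Q4  13.9      
NF8   2025Q1  57        
NF8   2025Q2  89.2      
NF8   2025Q3  -16       
NF8   2025Q4  24.7      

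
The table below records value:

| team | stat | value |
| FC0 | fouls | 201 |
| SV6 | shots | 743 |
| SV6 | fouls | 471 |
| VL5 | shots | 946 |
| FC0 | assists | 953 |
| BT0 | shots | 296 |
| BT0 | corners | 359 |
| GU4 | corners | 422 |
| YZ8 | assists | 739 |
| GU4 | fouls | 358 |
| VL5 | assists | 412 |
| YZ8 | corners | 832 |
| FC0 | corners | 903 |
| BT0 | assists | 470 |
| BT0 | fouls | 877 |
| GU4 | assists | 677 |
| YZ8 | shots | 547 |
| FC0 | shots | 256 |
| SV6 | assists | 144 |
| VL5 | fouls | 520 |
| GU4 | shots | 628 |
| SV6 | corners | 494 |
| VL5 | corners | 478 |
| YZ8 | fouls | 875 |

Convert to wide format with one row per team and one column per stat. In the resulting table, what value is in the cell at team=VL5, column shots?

Wide layout: rows indexed by team, columns are the 4 distinct stat values (fouls, shots, assists, corners).
Cell (team=VL5, stat=shots) draws from the long row where team=VL5 and stat=shots, which has value=946.

946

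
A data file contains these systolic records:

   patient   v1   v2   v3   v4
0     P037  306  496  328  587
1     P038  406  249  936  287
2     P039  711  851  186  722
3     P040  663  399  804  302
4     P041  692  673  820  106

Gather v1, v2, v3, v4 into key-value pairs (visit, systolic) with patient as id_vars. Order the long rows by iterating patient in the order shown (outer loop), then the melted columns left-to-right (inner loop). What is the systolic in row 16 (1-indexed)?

20 rows total (5 × 4). Row 16: index ⌊(16-1)/4⌋ = 3 into patient → P040; (16-1) mod 4 = 3 into the melted columns → v4.
So row 16 is (P040, v4, 302); systolic = 302.

302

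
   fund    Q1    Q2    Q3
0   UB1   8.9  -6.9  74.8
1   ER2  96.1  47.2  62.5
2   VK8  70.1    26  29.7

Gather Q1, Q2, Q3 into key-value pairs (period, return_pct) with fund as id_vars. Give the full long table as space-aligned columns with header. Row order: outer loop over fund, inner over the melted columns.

fund  period  return_pct
UB1   Q1      8.9       
UB1   Q2      -6.9      
UB1   Q3      74.8      
ER2   Q1      96.1      
ER2   Q2      47.2      
ER2   Q3      62.5      
VK8   Q1      70.1      
VK8   Q2      26        
VK8   Q3      29.7      

Each (fund, column) pair becomes one row: 3 × 3 = 9 rows.
For example, (UB1, Q1) → return_pct=8.9.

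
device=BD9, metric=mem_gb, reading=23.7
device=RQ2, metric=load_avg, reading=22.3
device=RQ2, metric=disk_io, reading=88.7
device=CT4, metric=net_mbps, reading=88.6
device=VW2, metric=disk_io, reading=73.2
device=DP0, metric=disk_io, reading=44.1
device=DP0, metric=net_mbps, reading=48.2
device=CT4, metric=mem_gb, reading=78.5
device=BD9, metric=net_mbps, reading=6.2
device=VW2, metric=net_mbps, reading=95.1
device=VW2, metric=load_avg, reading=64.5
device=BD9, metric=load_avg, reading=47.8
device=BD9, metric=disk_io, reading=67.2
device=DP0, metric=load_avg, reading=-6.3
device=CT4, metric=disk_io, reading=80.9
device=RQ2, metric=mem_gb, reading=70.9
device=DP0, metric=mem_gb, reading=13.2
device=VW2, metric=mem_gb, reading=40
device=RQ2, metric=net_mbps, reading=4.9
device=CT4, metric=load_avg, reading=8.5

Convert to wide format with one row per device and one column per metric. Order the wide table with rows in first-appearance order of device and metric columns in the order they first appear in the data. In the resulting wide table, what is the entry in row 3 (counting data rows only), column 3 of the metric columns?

80.9

With rows in first-appearance order of device, row 3 is device=CT4. metric columns in first-appearance order: mem_gb, load_avg, disk_io, net_mbps; column 3 is disk_io.
Long rows with device=CT4, metric=disk_io: reading = 80.9.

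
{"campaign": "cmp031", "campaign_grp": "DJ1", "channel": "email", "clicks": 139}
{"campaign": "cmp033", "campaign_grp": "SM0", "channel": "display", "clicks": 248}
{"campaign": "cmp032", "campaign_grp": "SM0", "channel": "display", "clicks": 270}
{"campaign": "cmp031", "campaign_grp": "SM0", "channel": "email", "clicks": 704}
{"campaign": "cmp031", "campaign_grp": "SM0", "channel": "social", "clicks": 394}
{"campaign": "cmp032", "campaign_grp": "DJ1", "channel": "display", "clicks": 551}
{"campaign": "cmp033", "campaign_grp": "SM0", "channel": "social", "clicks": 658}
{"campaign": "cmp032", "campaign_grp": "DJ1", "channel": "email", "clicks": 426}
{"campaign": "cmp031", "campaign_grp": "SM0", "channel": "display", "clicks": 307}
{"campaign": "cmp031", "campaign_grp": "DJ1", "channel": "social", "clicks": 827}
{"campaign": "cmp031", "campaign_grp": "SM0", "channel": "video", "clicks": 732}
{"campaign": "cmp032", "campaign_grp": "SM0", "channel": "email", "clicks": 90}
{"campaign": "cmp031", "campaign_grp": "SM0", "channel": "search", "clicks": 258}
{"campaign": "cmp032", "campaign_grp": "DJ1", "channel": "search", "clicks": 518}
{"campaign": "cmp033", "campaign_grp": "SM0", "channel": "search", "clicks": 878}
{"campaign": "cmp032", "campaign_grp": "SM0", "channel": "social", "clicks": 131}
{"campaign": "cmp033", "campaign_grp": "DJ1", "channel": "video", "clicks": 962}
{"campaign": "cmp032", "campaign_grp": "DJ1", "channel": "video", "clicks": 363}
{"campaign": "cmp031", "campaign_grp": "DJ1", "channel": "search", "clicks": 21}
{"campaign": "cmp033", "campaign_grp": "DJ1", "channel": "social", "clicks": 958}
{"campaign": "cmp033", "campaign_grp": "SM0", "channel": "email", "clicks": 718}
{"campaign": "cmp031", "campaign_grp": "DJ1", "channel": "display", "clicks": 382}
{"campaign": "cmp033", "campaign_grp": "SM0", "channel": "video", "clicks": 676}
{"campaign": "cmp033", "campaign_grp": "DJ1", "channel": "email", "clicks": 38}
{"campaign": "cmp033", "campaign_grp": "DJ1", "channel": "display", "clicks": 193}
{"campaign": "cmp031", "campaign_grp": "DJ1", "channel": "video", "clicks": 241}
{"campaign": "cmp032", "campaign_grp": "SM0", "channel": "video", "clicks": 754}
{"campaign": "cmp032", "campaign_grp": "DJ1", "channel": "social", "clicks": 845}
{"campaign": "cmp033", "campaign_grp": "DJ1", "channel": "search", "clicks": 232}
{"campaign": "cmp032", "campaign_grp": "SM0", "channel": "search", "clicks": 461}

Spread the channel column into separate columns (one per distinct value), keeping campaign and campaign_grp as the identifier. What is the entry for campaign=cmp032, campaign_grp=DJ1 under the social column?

845

Wide layout: rows indexed by campaign and campaign_grp, columns are the 5 distinct channel values (email, display, social, video, search).
Cell (campaign=cmp032, campaign_grp=DJ1, channel=social) draws from the long row where campaign=cmp032, campaign_grp=DJ1 and channel=social, which has clicks=845.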